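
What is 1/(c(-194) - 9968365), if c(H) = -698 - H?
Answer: -1/9968869 ≈ -1.0031e-7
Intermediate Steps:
1/(c(-194) - 9968365) = 1/((-698 - 1*(-194)) - 9968365) = 1/((-698 + 194) - 9968365) = 1/(-504 - 9968365) = 1/(-9968869) = -1/9968869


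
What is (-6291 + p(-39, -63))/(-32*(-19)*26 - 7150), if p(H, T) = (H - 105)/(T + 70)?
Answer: -4909/6734 ≈ -0.72899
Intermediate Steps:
p(H, T) = (-105 + H)/(70 + T)
(-6291 + p(-39, -63))/(-32*(-19)*26 - 7150) = (-6291 + (-105 - 39)/(70 - 63))/(-32*(-19)*26 - 7150) = (-6291 - 144/7)/(608*26 - 7150) = (-6291 + (1/7)*(-144))/(15808 - 7150) = (-6291 - 144/7)/8658 = -44181/7*1/8658 = -4909/6734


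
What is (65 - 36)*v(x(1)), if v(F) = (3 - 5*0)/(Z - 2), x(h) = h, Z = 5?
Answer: 29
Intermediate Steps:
v(F) = 1 (v(F) = (3 - 5*0)/(5 - 2) = (3 + 0)/3 = 3*(1/3) = 1)
(65 - 36)*v(x(1)) = (65 - 36)*1 = 29*1 = 29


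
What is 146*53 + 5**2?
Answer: 7763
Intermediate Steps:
146*53 + 5**2 = 7738 + 25 = 7763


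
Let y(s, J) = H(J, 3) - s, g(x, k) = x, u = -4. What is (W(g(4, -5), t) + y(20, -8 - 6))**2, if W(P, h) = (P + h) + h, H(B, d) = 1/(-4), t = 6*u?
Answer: 66049/16 ≈ 4128.1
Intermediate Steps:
t = -24 (t = 6*(-4) = -24)
H(B, d) = -1/4
W(P, h) = P + 2*h
y(s, J) = -1/4 - s
(W(g(4, -5), t) + y(20, -8 - 6))**2 = ((4 + 2*(-24)) + (-1/4 - 1*20))**2 = ((4 - 48) + (-1/4 - 20))**2 = (-44 - 81/4)**2 = (-257/4)**2 = 66049/16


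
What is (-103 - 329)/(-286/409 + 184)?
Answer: -9816/4165 ≈ -2.3568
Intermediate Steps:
(-103 - 329)/(-286/409 + 184) = -432/(-286*1/409 + 184) = -432/(-286/409 + 184) = -432/74970/409 = -432*409/74970 = -9816/4165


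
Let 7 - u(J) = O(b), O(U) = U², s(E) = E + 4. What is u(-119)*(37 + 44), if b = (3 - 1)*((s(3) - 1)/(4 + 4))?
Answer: 1539/4 ≈ 384.75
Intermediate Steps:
s(E) = 4 + E
b = 3/2 (b = (3 - 1)*(((4 + 3) - 1)/(4 + 4)) = 2*((7 - 1)/8) = 2*(6*(⅛)) = 2*(¾) = 3/2 ≈ 1.5000)
u(J) = 19/4 (u(J) = 7 - (3/2)² = 7 - 1*9/4 = 7 - 9/4 = 19/4)
u(-119)*(37 + 44) = 19*(37 + 44)/4 = (19/4)*81 = 1539/4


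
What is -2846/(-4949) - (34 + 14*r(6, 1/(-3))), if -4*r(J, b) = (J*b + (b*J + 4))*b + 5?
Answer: -157625/9898 ≈ -15.925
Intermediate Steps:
r(J, b) = -5/4 - b*(4 + 2*J*b)/4 (r(J, b) = -((J*b + (b*J + 4))*b + 5)/4 = -((J*b + (J*b + 4))*b + 5)/4 = -((J*b + (4 + J*b))*b + 5)/4 = -((4 + 2*J*b)*b + 5)/4 = -(b*(4 + 2*J*b) + 5)/4 = -(5 + b*(4 + 2*J*b))/4 = -5/4 - b*(4 + 2*J*b)/4)
-2846/(-4949) - (34 + 14*r(6, 1/(-3))) = -2846/(-4949) - (34 + 14*(-5/4 - 1/(-3) - ½*6*(1/(-3))²)) = -2846*(-1/4949) - (34 + 14*(-5/4 - 1*(-⅓) - ½*6*(-⅓)²)) = 2846/4949 - (34 + 14*(-5/4 + ⅓ - ½*6*⅑)) = 2846/4949 - (34 + 14*(-5/4 + ⅓ - ⅓)) = 2846/4949 - (34 + 14*(-5/4)) = 2846/4949 - (34 - 35/2) = 2846/4949 - 1*33/2 = 2846/4949 - 33/2 = -157625/9898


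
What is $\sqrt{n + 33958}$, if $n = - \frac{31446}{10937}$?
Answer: $\frac{20 \sqrt{10154107666}}{10937} \approx 184.27$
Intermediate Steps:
$n = - \frac{31446}{10937}$ ($n = \left(-31446\right) \frac{1}{10937} = - \frac{31446}{10937} \approx -2.8752$)
$\sqrt{n + 33958} = \sqrt{- \frac{31446}{10937} + 33958} = \sqrt{\frac{371367200}{10937}} = \frac{20 \sqrt{10154107666}}{10937}$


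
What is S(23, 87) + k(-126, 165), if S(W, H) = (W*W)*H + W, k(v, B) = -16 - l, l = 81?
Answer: 45949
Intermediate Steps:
k(v, B) = -97 (k(v, B) = -16 - 1*81 = -16 - 81 = -97)
S(W, H) = W + H*W² (S(W, H) = W²*H + W = H*W² + W = W + H*W²)
S(23, 87) + k(-126, 165) = 23*(1 + 87*23) - 97 = 23*(1 + 2001) - 97 = 23*2002 - 97 = 46046 - 97 = 45949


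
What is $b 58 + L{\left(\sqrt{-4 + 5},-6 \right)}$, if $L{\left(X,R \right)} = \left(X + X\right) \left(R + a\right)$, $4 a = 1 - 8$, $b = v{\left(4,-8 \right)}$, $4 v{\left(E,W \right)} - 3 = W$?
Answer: $-88$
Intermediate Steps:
$v{\left(E,W \right)} = \frac{3}{4} + \frac{W}{4}$
$b = - \frac{5}{4}$ ($b = \frac{3}{4} + \frac{1}{4} \left(-8\right) = \frac{3}{4} - 2 = - \frac{5}{4} \approx -1.25$)
$a = - \frac{7}{4}$ ($a = \frac{1 - 8}{4} = \frac{1}{4} \left(-7\right) = - \frac{7}{4} \approx -1.75$)
$L{\left(X,R \right)} = 2 X \left(- \frac{7}{4} + R\right)$ ($L{\left(X,R \right)} = \left(X + X\right) \left(R - \frac{7}{4}\right) = 2 X \left(- \frac{7}{4} + R\right)$)
$b 58 + L{\left(\sqrt{-4 + 5},-6 \right)} = \left(- \frac{5}{4}\right) 58 + \frac{\sqrt{-4 + 5} \left(-7 + 4 \left(-6\right)\right)}{2} = - \frac{145}{2} + \frac{\sqrt{1} \left(-7 - 24\right)}{2} = - \frac{145}{2} + \frac{1}{2} \cdot 1 \left(-31\right) = - \frac{145}{2} - \frac{31}{2} = -88$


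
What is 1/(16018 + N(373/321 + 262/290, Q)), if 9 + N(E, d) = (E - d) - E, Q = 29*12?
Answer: 1/15661 ≈ 6.3853e-5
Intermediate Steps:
Q = 348
N(E, d) = -9 - d (N(E, d) = -9 + ((E - d) - E) = -9 - d)
1/(16018 + N(373/321 + 262/290, Q)) = 1/(16018 + (-9 - 1*348)) = 1/(16018 + (-9 - 348)) = 1/(16018 - 357) = 1/15661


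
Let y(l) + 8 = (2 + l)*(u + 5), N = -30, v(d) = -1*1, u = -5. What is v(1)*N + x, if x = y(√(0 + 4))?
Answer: 22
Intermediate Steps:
v(d) = -1
y(l) = -8 (y(l) = -8 + (2 + l)*(-5 + 5) = -8 + (2 + l)*0 = -8 + 0 = -8)
x = -8
v(1)*N + x = -1*(-30) - 8 = 30 - 8 = 22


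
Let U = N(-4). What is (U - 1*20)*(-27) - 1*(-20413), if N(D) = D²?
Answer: 20521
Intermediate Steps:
U = 16 (U = (-4)² = 16)
(U - 1*20)*(-27) - 1*(-20413) = (16 - 1*20)*(-27) - 1*(-20413) = (16 - 20)*(-27) + 20413 = -4*(-27) + 20413 = 108 + 20413 = 20521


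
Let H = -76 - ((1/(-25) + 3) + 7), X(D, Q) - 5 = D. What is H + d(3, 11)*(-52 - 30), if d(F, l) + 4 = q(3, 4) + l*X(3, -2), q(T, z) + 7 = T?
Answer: -166149/25 ≈ -6646.0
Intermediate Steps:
X(D, Q) = 5 + D
q(T, z) = -7 + T
d(F, l) = -8 + 8*l (d(F, l) = -4 + ((-7 + 3) + l*(5 + 3)) = -4 + (-4 + l*8) = -4 + (-4 + 8*l) = -8 + 8*l)
H = -2149/25 (H = -76 - ((-1/25 + 3) + 7) = -76 - (74/25 + 7) = -76 - 1*249/25 = -76 - 249/25 = -2149/25 ≈ -85.960)
H + d(3, 11)*(-52 - 30) = -2149/25 + (-8 + 8*11)*(-52 - 30) = -2149/25 + (-8 + 88)*(-82) = -2149/25 + 80*(-82) = -2149/25 - 6560 = -166149/25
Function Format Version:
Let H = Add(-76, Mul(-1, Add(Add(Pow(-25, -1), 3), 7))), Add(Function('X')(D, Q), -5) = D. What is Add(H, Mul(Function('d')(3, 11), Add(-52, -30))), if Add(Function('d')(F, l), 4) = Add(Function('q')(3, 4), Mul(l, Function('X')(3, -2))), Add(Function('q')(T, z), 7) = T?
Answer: Rational(-166149, 25) ≈ -6646.0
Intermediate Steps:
Function('X')(D, Q) = Add(5, D)
Function('q')(T, z) = Add(-7, T)
Function('d')(F, l) = Add(-8, Mul(8, l)) (Function('d')(F, l) = Add(-4, Add(Add(-7, 3), Mul(l, Add(5, 3)))) = Add(-4, Add(-4, Mul(l, 8))) = Add(-4, Add(-4, Mul(8, l))) = Add(-8, Mul(8, l)))
H = Rational(-2149, 25) (H = Add(-76, Mul(-1, Add(Add(Rational(-1, 25), 3), 7))) = Add(-76, Mul(-1, Add(Rational(74, 25), 7))) = Add(-76, Mul(-1, Rational(249, 25))) = Add(-76, Rational(-249, 25)) = Rational(-2149, 25) ≈ -85.960)
Add(H, Mul(Function('d')(3, 11), Add(-52, -30))) = Add(Rational(-2149, 25), Mul(Add(-8, Mul(8, 11)), Add(-52, -30))) = Add(Rational(-2149, 25), Mul(Add(-8, 88), -82)) = Add(Rational(-2149, 25), Mul(80, -82)) = Add(Rational(-2149, 25), -6560) = Rational(-166149, 25)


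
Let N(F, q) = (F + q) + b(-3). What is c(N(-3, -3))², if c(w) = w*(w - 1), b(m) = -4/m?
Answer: 56644/81 ≈ 699.31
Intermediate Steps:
N(F, q) = 4/3 + F + q (N(F, q) = (F + q) - 4/(-3) = (F + q) - 4*(-⅓) = (F + q) + 4/3 = 4/3 + F + q)
c(w) = w*(-1 + w)
c(N(-3, -3))² = ((4/3 - 3 - 3)*(-1 + (4/3 - 3 - 3)))² = (-14*(-1 - 14/3)/3)² = (-14/3*(-17/3))² = (238/9)² = 56644/81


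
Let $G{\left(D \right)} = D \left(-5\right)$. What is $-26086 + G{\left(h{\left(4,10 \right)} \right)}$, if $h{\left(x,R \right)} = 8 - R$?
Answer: $-26076$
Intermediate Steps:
$G{\left(D \right)} = - 5 D$
$-26086 + G{\left(h{\left(4,10 \right)} \right)} = -26086 - 5 \left(8 - 10\right) = -26086 - -10 = -26086 + 10 = -26076$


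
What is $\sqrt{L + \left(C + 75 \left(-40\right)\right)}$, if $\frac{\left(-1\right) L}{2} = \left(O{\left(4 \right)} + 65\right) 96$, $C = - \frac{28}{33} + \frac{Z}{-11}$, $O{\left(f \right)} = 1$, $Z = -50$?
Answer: $\frac{i \sqrt{17062782}}{33} \approx 125.17 i$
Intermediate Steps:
$C = \frac{122}{33}$ ($C = - \frac{28}{33} - \frac{50}{-11} = \left(-28\right) \frac{1}{33} - - \frac{50}{11} = - \frac{28}{33} + \frac{50}{11} = \frac{122}{33} \approx 3.697$)
$L = -12672$ ($L = - 2 \left(1 + 65\right) 96 = - 2 \cdot 66 \cdot 96 = \left(-2\right) 6336 = -12672$)
$\sqrt{L + \left(C + 75 \left(-40\right)\right)} = \sqrt{-12672 + \left(\frac{122}{33} + 75 \left(-40\right)\right)} = \sqrt{-12672 + \left(\frac{122}{33} - 3000\right)} = \sqrt{-12672 - \frac{98878}{33}} = \sqrt{- \frac{517054}{33}} = \frac{i \sqrt{17062782}}{33}$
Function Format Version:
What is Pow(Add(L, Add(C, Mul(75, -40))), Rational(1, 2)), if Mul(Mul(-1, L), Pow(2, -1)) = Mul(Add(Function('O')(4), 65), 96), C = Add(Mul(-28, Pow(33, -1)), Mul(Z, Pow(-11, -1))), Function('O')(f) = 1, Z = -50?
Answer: Mul(Rational(1, 33), I, Pow(17062782, Rational(1, 2))) ≈ Mul(125.17, I)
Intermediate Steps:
C = Rational(122, 33) (C = Add(Mul(-28, Pow(33, -1)), Mul(-50, Pow(-11, -1))) = Add(Mul(-28, Rational(1, 33)), Mul(-50, Rational(-1, 11))) = Add(Rational(-28, 33), Rational(50, 11)) = Rational(122, 33) ≈ 3.6970)
L = -12672 (L = Mul(-2, Mul(Add(1, 65), 96)) = Mul(-2, Mul(66, 96)) = Mul(-2, 6336) = -12672)
Pow(Add(L, Add(C, Mul(75, -40))), Rational(1, 2)) = Pow(Add(-12672, Add(Rational(122, 33), Mul(75, -40))), Rational(1, 2)) = Pow(Add(-12672, Add(Rational(122, 33), -3000)), Rational(1, 2)) = Pow(Add(-12672, Rational(-98878, 33)), Rational(1, 2)) = Pow(Rational(-517054, 33), Rational(1, 2)) = Mul(Rational(1, 33), I, Pow(17062782, Rational(1, 2)))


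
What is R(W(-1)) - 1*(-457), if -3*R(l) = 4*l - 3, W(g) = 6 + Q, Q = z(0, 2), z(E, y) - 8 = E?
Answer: 1318/3 ≈ 439.33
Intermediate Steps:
z(E, y) = 8 + E
Q = 8 (Q = 8 + 0 = 8)
W(g) = 14 (W(g) = 6 + 8 = 14)
R(l) = 1 - 4*l/3 (R(l) = -(4*l - 3)/3 = -(-3 + 4*l)/3 = 1 - 4*l/3)
R(W(-1)) - 1*(-457) = (1 - 4/3*14) - 1*(-457) = (1 - 56/3) + 457 = -53/3 + 457 = 1318/3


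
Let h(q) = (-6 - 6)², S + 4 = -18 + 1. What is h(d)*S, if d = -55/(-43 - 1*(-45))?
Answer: -3024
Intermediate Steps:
S = -21 (S = -4 + (-18 + 1) = -4 - 17 = -21)
d = -55/2 (d = -55/(-43 + 45) = -55/2 ≈ -27.500)
h(q) = 144 (h(q) = (-12)² = 144)
h(d)*S = 144*(-21) = -3024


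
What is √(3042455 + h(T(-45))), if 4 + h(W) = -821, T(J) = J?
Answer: √3041630 ≈ 1744.0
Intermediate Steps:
h(W) = -825 (h(W) = -4 - 821 = -825)
√(3042455 + h(T(-45))) = √(3042455 - 825) = √3041630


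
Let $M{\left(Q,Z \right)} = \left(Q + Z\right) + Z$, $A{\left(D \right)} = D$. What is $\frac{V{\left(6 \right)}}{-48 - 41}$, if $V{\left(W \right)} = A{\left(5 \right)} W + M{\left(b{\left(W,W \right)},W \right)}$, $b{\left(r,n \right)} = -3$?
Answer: $- \frac{39}{89} \approx -0.4382$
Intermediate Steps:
$M{\left(Q,Z \right)} = Q + 2 Z$
$V{\left(W \right)} = -3 + 7 W$ ($V{\left(W \right)} = 5 W + \left(-3 + 2 W\right) = -3 + 7 W$)
$\frac{V{\left(6 \right)}}{-48 - 41} = \frac{-3 + 7 \cdot 6}{-48 - 41} = \frac{-3 + 42}{-89} = \left(- \frac{1}{89}\right) 39 = - \frac{39}{89}$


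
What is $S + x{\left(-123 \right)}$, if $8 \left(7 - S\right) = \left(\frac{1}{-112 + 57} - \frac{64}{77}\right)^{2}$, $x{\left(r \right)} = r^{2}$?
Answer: $\frac{17948161871}{1185800} \approx 15136.0$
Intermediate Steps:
$S = \frac{8193671}{1185800}$ ($S = 7 - \frac{\left(\frac{1}{-112 + 57} - \frac{64}{77}\right)^{2}}{8} = 7 - \frac{\left(\frac{1}{-55} - \frac{64}{77}\right)^{2}}{8} = 7 - \frac{\left(- \frac{1}{55} - \frac{64}{77}\right)^{2}}{8} = 7 - \frac{\left(- \frac{327}{385}\right)^{2}}{8} = 7 - \frac{106929}{1185800} = \frac{8193671}{1185800} \approx 6.9098$)
$S + x{\left(-123 \right)} = \frac{8193671}{1185800} + \left(-123\right)^{2} = \frac{8193671}{1185800} + 15129 = \frac{17948161871}{1185800}$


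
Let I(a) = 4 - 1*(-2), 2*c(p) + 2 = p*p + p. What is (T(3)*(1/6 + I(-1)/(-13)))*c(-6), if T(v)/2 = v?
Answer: -322/13 ≈ -24.769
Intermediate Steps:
c(p) = -1 + p/2 + p**2/2 (c(p) = -1 + (p*p + p)/2 = -1 + (p**2 + p)/2 = -1 + (p + p**2)/2 = -1 + (p/2 + p**2/2) = -1 + p/2 + p**2/2)
T(v) = 2*v
I(a) = 6 (I(a) = 4 + 2 = 6)
(T(3)*(1/6 + I(-1)/(-13)))*c(-6) = ((2*3)*(1/6 + 6/(-13)))*(-1 + (1/2)*(-6) + (1/2)*(-6)**2) = (6*(1*(1/6) + 6*(-1/13)))*(-1 - 3 + (1/2)*36) = (6*(1/6 - 6/13))*(-1 - 3 + 18) = (6*(-23/78))*14 = -23/13*14 = -322/13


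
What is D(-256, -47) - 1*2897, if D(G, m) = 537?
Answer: -2360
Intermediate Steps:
D(-256, -47) - 1*2897 = 537 - 1*2897 = 537 - 2897 = -2360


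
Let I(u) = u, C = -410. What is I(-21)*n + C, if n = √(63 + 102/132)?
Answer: -410 - 21*√30866/22 ≈ -577.70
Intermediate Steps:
n = √30866/22 (n = √(63 + 102*(1/132)) = √(63 + 17/22) = √(1403/22) = √30866/22 ≈ 7.9858)
I(-21)*n + C = -21*√30866/22 - 410 = -410 - 21*√30866/22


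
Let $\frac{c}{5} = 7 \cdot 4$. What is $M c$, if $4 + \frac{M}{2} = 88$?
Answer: $23520$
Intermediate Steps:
$M = 168$ ($M = -8 + 2 \cdot 88 = -8 + 176 = 168$)
$c = 140$ ($c = 5 \cdot 7 \cdot 4 = 5 \cdot 28 = 140$)
$M c = 168 \cdot 140 = 23520$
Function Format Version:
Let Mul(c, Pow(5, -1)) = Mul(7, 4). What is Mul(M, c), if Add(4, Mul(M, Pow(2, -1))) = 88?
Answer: 23520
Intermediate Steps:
M = 168 (M = Add(-8, Mul(2, 88)) = Add(-8, 176) = 168)
c = 140 (c = Mul(5, Mul(7, 4)) = Mul(5, 28) = 140)
Mul(M, c) = Mul(168, 140) = 23520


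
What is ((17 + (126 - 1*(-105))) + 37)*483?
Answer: 137655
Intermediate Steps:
((17 + (126 - 1*(-105))) + 37)*483 = ((17 + (126 + 105)) + 37)*483 = ((17 + 231) + 37)*483 = (248 + 37)*483 = 285*483 = 137655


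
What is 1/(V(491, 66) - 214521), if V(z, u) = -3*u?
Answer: -1/214719 ≈ -4.6573e-6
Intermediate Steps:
1/(V(491, 66) - 214521) = 1/(-3*66 - 214521) = 1/(-198 - 214521) = 1/(-214719) = -1/214719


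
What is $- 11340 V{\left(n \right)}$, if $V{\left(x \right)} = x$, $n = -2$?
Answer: $22680$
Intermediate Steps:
$- 11340 V{\left(n \right)} = \left(-11340\right) \left(-2\right) = 22680$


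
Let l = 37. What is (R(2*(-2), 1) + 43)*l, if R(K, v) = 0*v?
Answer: 1591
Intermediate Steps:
R(K, v) = 0
(R(2*(-2), 1) + 43)*l = (0 + 43)*37 = 43*37 = 1591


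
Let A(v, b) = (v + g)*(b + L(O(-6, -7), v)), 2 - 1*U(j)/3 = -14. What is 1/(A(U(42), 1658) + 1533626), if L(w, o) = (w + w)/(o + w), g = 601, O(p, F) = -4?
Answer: 1/2609550 ≈ 3.8321e-7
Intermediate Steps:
U(j) = 48 (U(j) = 6 - 3*(-14) = 6 + 42 = 48)
L(w, o) = 2*w/(o + w) (L(w, o) = (2*w)/(o + w) = 2*w/(o + w))
A(v, b) = (601 + v)*(b - 8/(-4 + v)) (A(v, b) = (v + 601)*(b + 2*(-4)/(v - 4)) = (601 + v)*(b + 2*(-4)/(-4 + v)) = (601 + v)*(b - 8/(-4 + v)))
1/(A(U(42), 1658) + 1533626) = 1/((-4808 - 8*48 + 1658*(-4 + 48)*(601 + 48))/(-4 + 48) + 1533626) = 1/((-4808 - 384 + 1658*44*649)/44 + 1533626) = 1/((-4808 - 384 + 47345848)/44 + 1533626) = 1/((1/44)*47340656 + 1533626) = 1/(1075924 + 1533626) = 1/2609550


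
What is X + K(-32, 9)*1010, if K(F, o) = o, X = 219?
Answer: 9309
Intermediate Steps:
X + K(-32, 9)*1010 = 219 + 9*1010 = 219 + 9090 = 9309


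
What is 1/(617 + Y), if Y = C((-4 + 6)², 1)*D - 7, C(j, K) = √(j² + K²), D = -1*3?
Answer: 610/371947 + 3*√17/371947 ≈ 0.0016733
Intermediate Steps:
D = -3
C(j, K) = √(K² + j²)
Y = -7 - 3*√17 (Y = √(1² + ((-4 + 6)²)²)*(-3) - 7 = √(1 + (2²)²)*(-3) - 7 = √(1 + 4²)*(-3) - 7 = √(1 + 16)*(-3) - 7 = √17*(-3) - 7 = -3*√17 - 7 = -7 - 3*√17 ≈ -19.369)
1/(617 + Y) = 1/(617 + (-7 - 3*√17)) = 1/(610 - 3*√17)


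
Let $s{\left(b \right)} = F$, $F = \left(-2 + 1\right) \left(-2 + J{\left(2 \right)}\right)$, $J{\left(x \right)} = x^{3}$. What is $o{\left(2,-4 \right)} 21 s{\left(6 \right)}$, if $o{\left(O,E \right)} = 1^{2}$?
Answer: $-126$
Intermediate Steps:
$o{\left(O,E \right)} = 1$
$F = -6$ ($F = \left(-2 + 1\right) \left(-2 + 2^{3}\right) = - (-2 + 8) = \left(-1\right) 6 = -6$)
$s{\left(b \right)} = -6$
$o{\left(2,-4 \right)} 21 s{\left(6 \right)} = 1 \cdot 21 \left(-6\right) = 21 \left(-6\right) = -126$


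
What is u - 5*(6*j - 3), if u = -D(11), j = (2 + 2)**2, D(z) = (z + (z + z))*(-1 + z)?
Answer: -795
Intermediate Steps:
D(z) = 3*z*(-1 + z) (D(z) = (z + 2*z)*(-1 + z) = (3*z)*(-1 + z) = 3*z*(-1 + z))
j = 16 (j = 4**2 = 16)
u = -330 (u = -3*11*(-1 + 11) = -3*11*10 = -1*330 = -330)
u - 5*(6*j - 3) = -330 - 5*(6*16 - 3) = -330 - 5*(96 - 3) = -330 - 5*93 = -330 - 465 = -795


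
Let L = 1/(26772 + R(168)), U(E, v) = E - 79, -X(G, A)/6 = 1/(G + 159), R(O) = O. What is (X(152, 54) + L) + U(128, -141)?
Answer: 410377331/8378340 ≈ 48.981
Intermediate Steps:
X(G, A) = -6/(159 + G) (X(G, A) = -6/(G + 159) = -6/(159 + G))
U(E, v) = -79 + E
L = 1/26940 (L = 1/(26772 + 168) = 1/26940 ≈ 3.7120e-5)
(X(152, 54) + L) + U(128, -141) = (-6/(159 + 152) + 1/26940) + (-79 + 128) = (-6/311 + 1/26940) + 49 = -161329/8378340 + 49 = 410377331/8378340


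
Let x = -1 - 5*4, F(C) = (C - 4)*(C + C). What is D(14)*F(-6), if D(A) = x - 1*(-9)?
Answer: -1440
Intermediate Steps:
F(C) = 2*C*(-4 + C) (F(C) = (-4 + C)*(2*C) = 2*C*(-4 + C))
x = -21 (x = -1 - 20 = -21)
D(A) = -12 (D(A) = -21 - 1*(-9) = -21 + 9 = -12)
D(14)*F(-6) = -24*(-6)*(-4 - 6) = -24*(-6)*(-10) = -12*120 = -1440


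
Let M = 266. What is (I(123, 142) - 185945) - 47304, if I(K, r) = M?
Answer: -232983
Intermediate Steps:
I(K, r) = 266
(I(123, 142) - 185945) - 47304 = (266 - 185945) - 47304 = -185679 - 47304 = -232983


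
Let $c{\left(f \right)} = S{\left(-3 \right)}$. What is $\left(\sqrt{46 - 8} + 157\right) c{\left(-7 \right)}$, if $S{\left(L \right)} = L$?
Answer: $-471 - 3 \sqrt{38} \approx -489.49$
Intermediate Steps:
$c{\left(f \right)} = -3$
$\left(\sqrt{46 - 8} + 157\right) c{\left(-7 \right)} = \left(\sqrt{46 - 8} + 157\right) \left(-3\right) = \left(\sqrt{38} + 157\right) \left(-3\right) = \left(157 + \sqrt{38}\right) \left(-3\right) = -471 - 3 \sqrt{38}$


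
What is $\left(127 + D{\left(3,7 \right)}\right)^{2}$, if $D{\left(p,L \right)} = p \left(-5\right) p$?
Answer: $6724$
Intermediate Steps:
$D{\left(p,L \right)} = - 5 p^{2}$ ($D{\left(p,L \right)} = - 5 p p = - 5 p^{2}$)
$\left(127 + D{\left(3,7 \right)}\right)^{2} = \left(127 - 5 \cdot 3^{2}\right)^{2} = \left(127 - 45\right)^{2} = 82^{2} = 6724$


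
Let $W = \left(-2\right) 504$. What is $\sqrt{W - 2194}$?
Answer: $i \sqrt{3202} \approx 56.586 i$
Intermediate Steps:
$W = -1008$
$\sqrt{W - 2194} = \sqrt{-1008 - 2194} = \sqrt{-3202} = i \sqrt{3202}$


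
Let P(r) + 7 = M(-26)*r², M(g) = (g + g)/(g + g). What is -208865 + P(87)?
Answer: -201303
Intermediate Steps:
M(g) = 1 (M(g) = (2*g)/((2*g)) = (2*g)*(1/(2*g)) = 1)
P(r) = -7 + r² (P(r) = -7 + 1*r² = -7 + r²)
-208865 + P(87) = -208865 + (-7 + 87²) = -208865 + (-7 + 7569) = -208865 + 7562 = -201303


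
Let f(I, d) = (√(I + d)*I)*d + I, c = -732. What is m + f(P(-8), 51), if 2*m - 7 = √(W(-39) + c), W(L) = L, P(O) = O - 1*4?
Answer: -17/2 - 612*√39 + I*√771/2 ≈ -3830.4 + 13.883*I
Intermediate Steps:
P(O) = -4 + O (P(O) = O - 4 = -4 + O)
f(I, d) = I + I*d*√(I + d) (f(I, d) = (I*√(I + d))*d + I = I*d*√(I + d) + I = I + I*d*√(I + d))
m = 7/2 + I*√771/2 (m = 7/2 + √(-39 - 732)/2 = 7/2 + √(-771)/2 = 7/2 + (I*√771)/2 = 7/2 + I*√771/2 ≈ 3.5 + 13.883*I)
m + f(P(-8), 51) = (7/2 + I*√771/2) + (-4 - 8)*(1 + 51*√((-4 - 8) + 51)) = (7/2 + I*√771/2) - 12*(1 + 51*√(-12 + 51)) = (7/2 + I*√771/2) - 12*(1 + 51*√39) = (7/2 + I*√771/2) + (-12 - 612*√39) = -17/2 - 612*√39 + I*√771/2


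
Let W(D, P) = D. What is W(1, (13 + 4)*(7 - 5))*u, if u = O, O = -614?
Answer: -614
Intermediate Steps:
u = -614
W(1, (13 + 4)*(7 - 5))*u = 1*(-614) = -614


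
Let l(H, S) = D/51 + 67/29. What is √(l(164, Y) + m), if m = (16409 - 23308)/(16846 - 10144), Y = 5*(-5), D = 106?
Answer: √36674320421082/3304086 ≈ 1.8329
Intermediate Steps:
Y = -25
l(H, S) = 6491/1479 (l(H, S) = 106/51 + 67/29 = 6491/1479)
m = -6899/6702 ≈ -1.0294
√(l(164, Y) + m) = √(6491/1479 - 6899/6702) = √(11099687/3304086) = √36674320421082/3304086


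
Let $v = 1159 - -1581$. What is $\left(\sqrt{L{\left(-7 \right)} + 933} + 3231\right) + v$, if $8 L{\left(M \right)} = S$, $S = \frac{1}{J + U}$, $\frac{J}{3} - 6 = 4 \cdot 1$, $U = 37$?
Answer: $5971 + \frac{\sqrt{67011926}}{268} \approx 6001.5$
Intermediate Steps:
$J = 30$ ($J = 18 + 3 \cdot 4 \cdot 1 = 18 + 3 \cdot 4 = 18 + 12 = 30$)
$S = \frac{1}{67}$ ($S = \frac{1}{30 + 37} = \frac{1}{67} \approx 0.014925$)
$L{\left(M \right)} = \frac{1}{536}$ ($L{\left(M \right)} = \frac{1}{8} \cdot \frac{1}{67} = \frac{1}{536}$)
$v = 2740$ ($v = 1159 + 1581 = 2740$)
$\left(\sqrt{L{\left(-7 \right)} + 933} + 3231\right) + v = \left(\sqrt{\frac{1}{536} + 933} + 3231\right) + 2740 = \left(\sqrt{\frac{500089}{536}} + 3231\right) + 2740 = \left(\frac{\sqrt{67011926}}{268} + 3231\right) + 2740 = \left(3231 + \frac{\sqrt{67011926}}{268}\right) + 2740 = 5971 + \frac{\sqrt{67011926}}{268}$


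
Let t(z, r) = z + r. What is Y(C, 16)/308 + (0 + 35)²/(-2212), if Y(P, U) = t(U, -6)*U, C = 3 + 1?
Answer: -835/24332 ≈ -0.034317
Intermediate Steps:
t(z, r) = r + z
C = 4
Y(P, U) = U*(-6 + U) (Y(P, U) = (-6 + U)*U = U*(-6 + U))
Y(C, 16)/308 + (0 + 35)²/(-2212) = (16*(-6 + 16))/308 + (0 + 35)²/(-2212) = (16*10)*(1/308) + 35²*(-1/2212) = 160*(1/308) + 1225*(-1/2212) = 40/77 - 175/316 = -835/24332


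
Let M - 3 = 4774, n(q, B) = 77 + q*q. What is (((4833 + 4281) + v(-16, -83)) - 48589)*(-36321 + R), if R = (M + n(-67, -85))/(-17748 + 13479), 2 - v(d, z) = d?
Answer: 6118348095244/4269 ≈ 1.4332e+9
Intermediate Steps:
v(d, z) = 2 - d
n(q, B) = 77 + q**2
M = 4777 (M = 3 + 4774 = 4777)
R = -9343/4269 (R = (4777 + (77 + (-67)**2))/(-17748 + 13479) = (4777 + (77 + 4489))/(-4269) = (4777 + 4566)*(-1/4269) = 9343*(-1/4269) = -9343/4269 ≈ -2.1886)
(((4833 + 4281) + v(-16, -83)) - 48589)*(-36321 + R) = (((4833 + 4281) + (2 - 1*(-16))) - 48589)*(-36321 - 9343/4269) = ((9114 + (2 + 16)) - 48589)*(-155063692/4269) = ((9114 + 18) - 48589)*(-155063692/4269) = (9132 - 48589)*(-155063692/4269) = -39457*(-155063692/4269) = 6118348095244/4269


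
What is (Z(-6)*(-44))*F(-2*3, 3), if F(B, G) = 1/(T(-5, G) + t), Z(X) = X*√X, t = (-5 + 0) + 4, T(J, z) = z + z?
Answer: 264*I*√6/5 ≈ 129.33*I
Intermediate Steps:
T(J, z) = 2*z
t = -1 (t = -5 + 4 = -1)
Z(X) = X^(3/2)
F(B, G) = 1/(-1 + 2*G) (F(B, G) = 1/(2*G - 1) = 1/(-1 + 2*G))
(Z(-6)*(-44))*F(-2*3, 3) = ((-6)^(3/2)*(-44))/(-1 + 2*3) = (-6*I*√6*(-44))/(-1 + 6) = (264*I*√6)/5 = (264*I*√6)*(⅕) = 264*I*√6/5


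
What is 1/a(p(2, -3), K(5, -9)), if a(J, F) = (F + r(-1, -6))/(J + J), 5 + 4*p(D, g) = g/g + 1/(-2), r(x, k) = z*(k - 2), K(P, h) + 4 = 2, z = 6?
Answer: 9/200 ≈ 0.045000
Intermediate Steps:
K(P, h) = -2 (K(P, h) = -4 + 2 = -2)
r(x, k) = -12 + 6*k (r(x, k) = 6*(k - 2) = 6*(-2 + k) = -12 + 6*k)
p(D, g) = -9/8 (p(D, g) = -5/4 + (g/g + 1/(-2))/4 = -5/4 + (1 + 1*(-1/2))/4 = -5/4 + (1 - 1/2)/4 = -5/4 + (1/4)*(1/2) = -5/4 + 1/8 = -9/8)
a(J, F) = (-48 + F)/(2*J) (a(J, F) = (F + (-12 + 6*(-6)))/(J + J) = (F + (-12 - 36))/((2*J)) = (F - 48)*(1/(2*J)) = (-48 + F)*(1/(2*J)) = (-48 + F)/(2*J))
1/a(p(2, -3), K(5, -9)) = 1/((-48 - 2)/(2*(-9/8))) = 1/((1/2)*(-8/9)*(-50)) = 1/(200/9) = 9/200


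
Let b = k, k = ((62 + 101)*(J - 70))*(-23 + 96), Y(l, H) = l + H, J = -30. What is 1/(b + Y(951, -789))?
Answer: -1/1189738 ≈ -8.4052e-7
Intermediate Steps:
Y(l, H) = H + l
k = -1189900 (k = ((62 + 101)*(-30 - 70))*(-23 + 96) = (163*(-100))*73 = -16300*73 = -1189900)
b = -1189900
1/(b + Y(951, -789)) = 1/(-1189900 + (-789 + 951)) = 1/(-1189900 + 162) = 1/(-1189738) = -1/1189738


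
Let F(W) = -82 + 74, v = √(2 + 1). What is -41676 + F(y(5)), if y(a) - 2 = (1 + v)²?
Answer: -41684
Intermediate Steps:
v = √3 ≈ 1.7320
y(a) = 2 + (1 + √3)²
F(W) = -8
-41676 + F(y(5)) = -41676 - 8 = -41684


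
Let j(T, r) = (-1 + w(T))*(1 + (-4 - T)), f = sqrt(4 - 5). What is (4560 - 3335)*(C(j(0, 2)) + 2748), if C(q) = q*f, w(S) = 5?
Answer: 3366300 - 14700*I ≈ 3.3663e+6 - 14700.0*I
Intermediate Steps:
f = I (f = sqrt(-1) = I ≈ 1.0*I)
j(T, r) = -12 - 4*T (j(T, r) = (-1 + 5)*(1 + (-4 - T)) = 4*(-3 - T) = -12 - 4*T)
C(q) = I*q (C(q) = q*I = I*q)
(4560 - 3335)*(C(j(0, 2)) + 2748) = (4560 - 3335)*(I*(-12 - 4*0) + 2748) = 1225*(I*(-12 + 0) + 2748) = 1225*(I*(-12) + 2748) = 1225*(-12*I + 2748) = 1225*(2748 - 12*I) = 3366300 - 14700*I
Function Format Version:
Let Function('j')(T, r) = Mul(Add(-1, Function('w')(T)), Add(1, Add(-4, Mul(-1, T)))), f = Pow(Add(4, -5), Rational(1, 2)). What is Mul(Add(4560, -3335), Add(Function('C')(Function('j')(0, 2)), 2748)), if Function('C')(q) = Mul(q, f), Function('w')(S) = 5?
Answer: Add(3366300, Mul(-14700, I)) ≈ Add(3.3663e+6, Mul(-14700., I))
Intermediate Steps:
f = I (f = Pow(-1, Rational(1, 2)) = I ≈ Mul(1.0000, I))
Function('j')(T, r) = Add(-12, Mul(-4, T)) (Function('j')(T, r) = Mul(Add(-1, 5), Add(1, Add(-4, Mul(-1, T)))) = Mul(4, Add(-3, Mul(-1, T))) = Add(-12, Mul(-4, T)))
Function('C')(q) = Mul(I, q) (Function('C')(q) = Mul(q, I) = Mul(I, q))
Mul(Add(4560, -3335), Add(Function('C')(Function('j')(0, 2)), 2748)) = Mul(Add(4560, -3335), Add(Mul(I, Add(-12, Mul(-4, 0))), 2748)) = Mul(1225, Add(Mul(I, Add(-12, 0)), 2748)) = Mul(1225, Add(Mul(I, -12), 2748)) = Mul(1225, Add(Mul(-12, I), 2748)) = Mul(1225, Add(2748, Mul(-12, I))) = Add(3366300, Mul(-14700, I))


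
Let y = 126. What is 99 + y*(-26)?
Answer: -3177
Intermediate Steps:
99 + y*(-26) = 99 + 126*(-26) = 99 - 3276 = -3177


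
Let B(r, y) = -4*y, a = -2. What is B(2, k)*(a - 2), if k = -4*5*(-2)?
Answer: 640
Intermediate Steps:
k = 40 (k = -20*(-2) = 40)
B(2, k)*(a - 2) = (-4*40)*(-2 - 2) = -160*(-4) = 640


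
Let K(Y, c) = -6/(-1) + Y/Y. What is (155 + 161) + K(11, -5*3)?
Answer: 323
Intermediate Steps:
K(Y, c) = 7 (K(Y, c) = -6*(-1) + 1 = 6 + 1 = 7)
(155 + 161) + K(11, -5*3) = (155 + 161) + 7 = 316 + 7 = 323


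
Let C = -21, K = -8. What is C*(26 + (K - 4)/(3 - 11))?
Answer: -1155/2 ≈ -577.50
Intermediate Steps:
C*(26 + (K - 4)/(3 - 11)) = -21*(26 + (-8 - 4)/(3 - 11)) = -21*(26 - 12/(-8)) = -21*(26 - 12*(-1/8)) = -21*(26 + 3/2) = -21*55/2 = -1155/2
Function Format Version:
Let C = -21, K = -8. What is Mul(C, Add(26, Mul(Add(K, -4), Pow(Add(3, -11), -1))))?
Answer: Rational(-1155, 2) ≈ -577.50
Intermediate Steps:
Mul(C, Add(26, Mul(Add(K, -4), Pow(Add(3, -11), -1)))) = Mul(-21, Add(26, Mul(Add(-8, -4), Pow(Add(3, -11), -1)))) = Mul(-21, Add(26, Mul(-12, Pow(-8, -1)))) = Mul(-21, Add(26, Mul(-12, Rational(-1, 8)))) = Mul(-21, Add(26, Rational(3, 2))) = Mul(-21, Rational(55, 2)) = Rational(-1155, 2)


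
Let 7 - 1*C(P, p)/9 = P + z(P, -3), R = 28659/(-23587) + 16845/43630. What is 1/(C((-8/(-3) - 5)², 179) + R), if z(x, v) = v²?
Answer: -205820162/13960564685 ≈ -0.014743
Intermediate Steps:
R = -170613831/205820162 (R = 28659*(-1/23587) + 16845*(1/43630) = -28659/23587 + 3369/8726 = -170613831/205820162 ≈ -0.82895)
C(P, p) = -18 - 9*P (C(P, p) = 63 - 9*(P + (-3)²) = 63 - 9*(P + 9) = 63 - 9*(9 + P) = 63 + (-81 - 9*P) = -18 - 9*P)
1/(C((-8/(-3) - 5)², 179) + R) = 1/((-18 - 9*(-8/(-3) - 5)²) - 170613831/205820162) = 1/((-18 - 9*(-8*(-⅓) - 5)²) - 170613831/205820162) = 1/((-18 - 9*(8/3 - 5)²) - 170613831/205820162) = 1/((-18 - 9*(-7/3)²) - 170613831/205820162) = 1/((-18 - 9*49/9) - 170613831/205820162) = 1/((-18 - 49) - 170613831/205820162) = 1/(-67 - 170613831/205820162) = 1/(-13960564685/205820162) = -205820162/13960564685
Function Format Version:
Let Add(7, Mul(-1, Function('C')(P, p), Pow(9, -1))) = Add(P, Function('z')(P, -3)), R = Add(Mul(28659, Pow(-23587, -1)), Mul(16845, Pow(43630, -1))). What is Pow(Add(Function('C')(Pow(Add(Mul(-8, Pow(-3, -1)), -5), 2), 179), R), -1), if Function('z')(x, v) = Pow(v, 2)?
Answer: Rational(-205820162, 13960564685) ≈ -0.014743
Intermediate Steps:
R = Rational(-170613831, 205820162) (R = Add(Mul(28659, Rational(-1, 23587)), Mul(16845, Rational(1, 43630))) = Add(Rational(-28659, 23587), Rational(3369, 8726)) = Rational(-170613831, 205820162) ≈ -0.82895)
Function('C')(P, p) = Add(-18, Mul(-9, P)) (Function('C')(P, p) = Add(63, Mul(-9, Add(P, Pow(-3, 2)))) = Add(63, Mul(-9, Add(P, 9))) = Add(63, Mul(-9, Add(9, P))) = Add(63, Add(-81, Mul(-9, P))) = Add(-18, Mul(-9, P)))
Pow(Add(Function('C')(Pow(Add(Mul(-8, Pow(-3, -1)), -5), 2), 179), R), -1) = Pow(Add(Add(-18, Mul(-9, Pow(Add(Mul(-8, Pow(-3, -1)), -5), 2))), Rational(-170613831, 205820162)), -1) = Pow(Add(Add(-18, Mul(-9, Pow(Add(Mul(-8, Rational(-1, 3)), -5), 2))), Rational(-170613831, 205820162)), -1) = Pow(Add(Add(-18, Mul(-9, Pow(Add(Rational(8, 3), -5), 2))), Rational(-170613831, 205820162)), -1) = Pow(Add(Add(-18, Mul(-9, Pow(Rational(-7, 3), 2))), Rational(-170613831, 205820162)), -1) = Pow(Add(Add(-18, Mul(-9, Rational(49, 9))), Rational(-170613831, 205820162)), -1) = Pow(Add(Add(-18, -49), Rational(-170613831, 205820162)), -1) = Pow(Add(-67, Rational(-170613831, 205820162)), -1) = Pow(Rational(-13960564685, 205820162), -1) = Rational(-205820162, 13960564685)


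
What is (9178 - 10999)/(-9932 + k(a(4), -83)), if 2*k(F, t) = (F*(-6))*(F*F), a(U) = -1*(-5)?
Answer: 1821/10307 ≈ 0.17668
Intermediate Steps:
a(U) = 5
k(F, t) = -3*F**3 (k(F, t) = ((F*(-6))*(F*F))/2 = ((-6*F)*F**2)/2 = (-6*F**3)/2 = -3*F**3)
(9178 - 10999)/(-9932 + k(a(4), -83)) = (9178 - 10999)/(-9932 - 3*5**3) = -1821/(-9932 - 3*125) = -1821/(-9932 - 375) = -1821/(-10307) = -1821*(-1/10307) = 1821/10307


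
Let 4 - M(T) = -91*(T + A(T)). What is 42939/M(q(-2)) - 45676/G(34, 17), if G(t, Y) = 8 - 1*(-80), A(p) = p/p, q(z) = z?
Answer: -646037/638 ≈ -1012.6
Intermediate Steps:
A(p) = 1
G(t, Y) = 88 (G(t, Y) = 8 + 80 = 88)
M(T) = 95 + 91*T (M(T) = 4 - (-91)*(T + 1) = 4 - (-91)*(1 + T) = 4 - (-91 - 91*T) = 4 + (91 + 91*T) = 95 + 91*T)
42939/M(q(-2)) - 45676/G(34, 17) = 42939/(95 + 91*(-2)) - 45676/88 = 42939/(95 - 182) - 45676*1/88 = 42939/(-87) - 11419/22 = 42939*(-1/87) - 11419/22 = -14313/29 - 11419/22 = -646037/638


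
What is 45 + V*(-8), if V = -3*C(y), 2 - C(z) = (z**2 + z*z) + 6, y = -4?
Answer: -819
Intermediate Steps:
C(z) = -4 - 2*z**2 (C(z) = 2 - ((z**2 + z*z) + 6) = 2 - ((z**2 + z**2) + 6) = 2 - (2*z**2 + 6) = 2 - (6 + 2*z**2) = 2 + (-6 - 2*z**2) = -4 - 2*z**2)
V = 108 (V = -3*(-4 - 2*(-4)**2) = -3*(-4 - 2*16) = -3*(-4 - 32) = -3*(-36) = 108)
45 + V*(-8) = 45 + 108*(-8) = 45 - 864 = -819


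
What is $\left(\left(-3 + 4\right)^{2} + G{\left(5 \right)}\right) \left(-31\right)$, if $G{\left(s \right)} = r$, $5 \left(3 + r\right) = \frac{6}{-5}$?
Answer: $\frac{1736}{25} \approx 69.44$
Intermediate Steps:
$r = - \frac{81}{25}$ ($r = -3 + \frac{6 \frac{1}{-5}}{5} = -3 + \frac{6 \left(- \frac{1}{5}\right)}{5} = -3 + \frac{1}{5} \left(- \frac{6}{5}\right) = -3 - \frac{6}{25} = - \frac{81}{25} \approx -3.24$)
$G{\left(s \right)} = - \frac{81}{25}$
$\left(\left(-3 + 4\right)^{2} + G{\left(5 \right)}\right) \left(-31\right) = \left(\left(-3 + 4\right)^{2} - \frac{81}{25}\right) \left(-31\right) = \left(1^{2} - \frac{81}{25}\right) \left(-31\right) = \left(1 - \frac{81}{25}\right) \left(-31\right) = \left(- \frac{56}{25}\right) \left(-31\right) = \frac{1736}{25}$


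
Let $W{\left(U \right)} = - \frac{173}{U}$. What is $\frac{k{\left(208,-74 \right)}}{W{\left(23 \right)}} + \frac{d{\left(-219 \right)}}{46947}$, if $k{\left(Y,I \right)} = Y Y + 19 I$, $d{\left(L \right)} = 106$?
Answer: $- \frac{45197454760}{8121831} \approx -5564.9$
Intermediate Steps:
$k{\left(Y,I \right)} = Y^{2} + 19 I$
$\frac{k{\left(208,-74 \right)}}{W{\left(23 \right)}} + \frac{d{\left(-219 \right)}}{46947} = \frac{208^{2} + 19 \left(-74\right)}{\left(-173\right) \frac{1}{23}} + \frac{106}{46947} = \frac{43264 - 1406}{\left(-173\right) \frac{1}{23}} + 106 \cdot \frac{1}{46947} = \frac{41858}{- \frac{173}{23}} + \frac{106}{46947} = 41858 \left(- \frac{23}{173}\right) + \frac{106}{46947} = - \frac{962734}{173} + \frac{106}{46947} = - \frac{45197454760}{8121831}$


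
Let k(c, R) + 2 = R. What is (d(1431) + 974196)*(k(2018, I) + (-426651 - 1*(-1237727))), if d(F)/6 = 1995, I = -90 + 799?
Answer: 800552793978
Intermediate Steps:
I = 709
d(F) = 11970 (d(F) = 6*1995 = 11970)
k(c, R) = -2 + R
(d(1431) + 974196)*(k(2018, I) + (-426651 - 1*(-1237727))) = (11970 + 974196)*((-2 + 709) + (-426651 - 1*(-1237727))) = 986166*(707 + (-426651 + 1237727)) = 986166*(707 + 811076) = 986166*811783 = 800552793978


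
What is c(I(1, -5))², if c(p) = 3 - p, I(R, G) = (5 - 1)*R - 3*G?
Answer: 256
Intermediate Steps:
I(R, G) = -3*G + 4*R (I(R, G) = 4*R - 3*G = -3*G + 4*R)
c(I(1, -5))² = (3 - (-3*(-5) + 4*1))² = (3 - (15 + 4))² = (3 - 1*19)² = (3 - 19)² = (-16)² = 256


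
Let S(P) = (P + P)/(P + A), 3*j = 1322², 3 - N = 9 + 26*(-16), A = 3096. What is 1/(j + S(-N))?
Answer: 4029/2347138382 ≈ 1.7166e-6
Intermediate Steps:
N = 410 (N = 3 - (9 + 26*(-16)) = 3 - (9 - 416) = 3 - 1*(-407) = 3 + 407 = 410)
j = 1747684/3 (j = (⅓)*1322² = (⅓)*1747684 = 1747684/3 ≈ 5.8256e+5)
S(P) = 2*P/(3096 + P) (S(P) = (P + P)/(P + 3096) = (2*P)/(3096 + P) = 2*P/(3096 + P))
1/(j + S(-N)) = 1/(1747684/3 + 2*(-1*410)/(3096 - 1*410)) = 1/(1747684/3 + 2*(-410)/(3096 - 410)) = 1/(1747684/3 + 2*(-410)/2686) = 1/(1747684/3 + 2*(-410)*(1/2686)) = 1/(1747684/3 - 410/1343) = 1/(2347138382/4029) = 4029/2347138382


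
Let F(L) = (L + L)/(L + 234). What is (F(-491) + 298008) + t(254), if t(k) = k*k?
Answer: 93169650/257 ≈ 3.6253e+5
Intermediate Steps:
F(L) = 2*L/(234 + L) (F(L) = (2*L)/(234 + L) = 2*L/(234 + L))
t(k) = k**2
(F(-491) + 298008) + t(254) = (2*(-491)/(234 - 491) + 298008) + 254**2 = (2*(-491)/(-257) + 298008) + 64516 = (2*(-491)*(-1/257) + 298008) + 64516 = (982/257 + 298008) + 64516 = 76589038/257 + 64516 = 93169650/257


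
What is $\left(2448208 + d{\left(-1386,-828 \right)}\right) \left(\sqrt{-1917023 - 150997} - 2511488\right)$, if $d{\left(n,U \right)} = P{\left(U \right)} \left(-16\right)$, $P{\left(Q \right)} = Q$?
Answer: $-6181917206528 + 14768736 i \sqrt{57445} \approx -6.1819 \cdot 10^{12} + 3.5397 \cdot 10^{9} i$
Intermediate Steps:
$d{\left(n,U \right)} = - 16 U$ ($d{\left(n,U \right)} = U \left(-16\right) = - 16 U$)
$\left(2448208 + d{\left(-1386,-828 \right)}\right) \left(\sqrt{-1917023 - 150997} - 2511488\right) = \left(2448208 - -13248\right) \left(\sqrt{-1917023 - 150997} - 2511488\right) = \left(2448208 + 13248\right) \left(\sqrt{-2068020} - 2511488\right) = 2461456 \left(6 i \sqrt{57445} - 2511488\right) = 2461456 \left(-2511488 + 6 i \sqrt{57445}\right) = -6181917206528 + 14768736 i \sqrt{57445}$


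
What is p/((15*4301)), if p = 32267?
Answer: 32267/64515 ≈ 0.50015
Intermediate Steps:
p/((15*4301)) = 32267/((15*4301)) = 32267/64515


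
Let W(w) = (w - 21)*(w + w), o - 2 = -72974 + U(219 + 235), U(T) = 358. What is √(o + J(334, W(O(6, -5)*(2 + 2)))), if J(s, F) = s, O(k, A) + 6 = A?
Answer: 2*I*√18070 ≈ 268.85*I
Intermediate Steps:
o = -72614 (o = 2 + (-72974 + 358) = 2 - 72616 = -72614)
O(k, A) = -6 + A
W(w) = 2*w*(-21 + w) (W(w) = (-21 + w)*(2*w) = 2*w*(-21 + w))
√(o + J(334, W(O(6, -5)*(2 + 2)))) = √(-72614 + 334) = √(-72280) = 2*I*√18070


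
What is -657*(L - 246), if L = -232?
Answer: 314046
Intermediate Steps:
-657*(L - 246) = -657*(-232 - 246) = -657*(-478) = 314046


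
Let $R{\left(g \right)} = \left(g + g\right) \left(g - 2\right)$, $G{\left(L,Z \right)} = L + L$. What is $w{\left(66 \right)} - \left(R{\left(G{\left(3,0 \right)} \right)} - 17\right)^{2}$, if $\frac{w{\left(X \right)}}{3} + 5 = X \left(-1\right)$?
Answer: $-1174$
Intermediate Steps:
$G{\left(L,Z \right)} = 2 L$
$w{\left(X \right)} = -15 - 3 X$ ($w{\left(X \right)} = -15 + 3 X \left(-1\right) = -15 + 3 \left(- X\right) = -15 - 3 X$)
$R{\left(g \right)} = 2 g \left(-2 + g\right)$
$w{\left(66 \right)} - \left(R{\left(G{\left(3,0 \right)} \right)} - 17\right)^{2} = \left(-15 - 198\right) - \left(2 \cdot 2 \cdot 3 \left(-2 + 2 \cdot 3\right) - 17\right)^{2} = \left(-15 - 198\right) - \left(2 \cdot 6 \left(-2 + 6\right) - 17\right)^{2} = -213 - \left(2 \cdot 6 \cdot 4 - 17\right)^{2} = -213 - \left(48 - 17\right)^{2} = -213 - 31^{2} = -213 - 961 = -1174$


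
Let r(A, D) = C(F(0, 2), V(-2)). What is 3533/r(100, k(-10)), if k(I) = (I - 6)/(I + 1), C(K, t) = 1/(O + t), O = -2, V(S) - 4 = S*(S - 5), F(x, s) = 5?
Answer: 56528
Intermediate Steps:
V(S) = 4 + S*(-5 + S) (V(S) = 4 + S*(S - 5) = 4 + S*(-5 + S))
C(K, t) = 1/(-2 + t)
k(I) = (-6 + I)/(1 + I)
r(A, D) = 1/16 (r(A, D) = 1/(-2 + (4 + (-2)² - 5*(-2))) = 1/(-2 + (4 + 4 + 10)) = 1/(-2 + 18) = 1/16)
3533/r(100, k(-10)) = 3533/(1/16) = 3533*16 = 56528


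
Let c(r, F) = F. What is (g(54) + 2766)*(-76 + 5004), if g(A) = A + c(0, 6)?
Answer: 13926528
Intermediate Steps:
g(A) = 6 + A (g(A) = A + 6 = 6 + A)
(g(54) + 2766)*(-76 + 5004) = ((6 + 54) + 2766)*(-76 + 5004) = (60 + 2766)*4928 = 2826*4928 = 13926528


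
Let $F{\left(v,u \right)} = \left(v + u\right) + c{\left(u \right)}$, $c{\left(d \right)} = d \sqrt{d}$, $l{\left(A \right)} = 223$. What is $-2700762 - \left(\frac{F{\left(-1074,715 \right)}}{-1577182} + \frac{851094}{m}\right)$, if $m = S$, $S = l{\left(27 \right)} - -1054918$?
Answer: $- \frac{4494472784733541171}{1664149392662} + \frac{715 \sqrt{715}}{1577182} \approx -2.7008 \cdot 10^{6}$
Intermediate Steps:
$c{\left(d \right)} = d^{\frac{3}{2}}$
$S = 1055141$ ($S = 223 - -1054918 = 223 + 1054918 = 1055141$)
$F{\left(v,u \right)} = u + v + u^{\frac{3}{2}}$ ($F{\left(v,u \right)} = \left(v + u\right) + u^{\frac{3}{2}} = \left(u + v\right) + u^{\frac{3}{2}} = u + v + u^{\frac{3}{2}}$)
$m = 1055141$
$-2700762 - \left(\frac{F{\left(-1074,715 \right)}}{-1577182} + \frac{851094}{m}\right) = -2700762 - \left(\frac{715 - 1074 + 715^{\frac{3}{2}}}{-1577182} + \frac{851094}{1055141}\right) = -2700762 - \left(\left(715 - 1074 + 715 \sqrt{715}\right) \left(- \frac{1}{1577182}\right) + 851094 \cdot \frac{1}{1055141}\right) = -2700762 - \left(\left(-359 + 715 \sqrt{715}\right) \left(- \frac{1}{1577182}\right) + \frac{851094}{1055141}\right) = -2700762 - \left(\left(\frac{359}{1577182} - \frac{715 \sqrt{715}}{1577182}\right) + \frac{851094}{1055141}\right) = -2700762 - \left(\frac{1342708932727}{1664149392662} - \frac{715 \sqrt{715}}{1577182}\right) = - \frac{4494472784733541171}{1664149392662} + \frac{715 \sqrt{715}}{1577182}$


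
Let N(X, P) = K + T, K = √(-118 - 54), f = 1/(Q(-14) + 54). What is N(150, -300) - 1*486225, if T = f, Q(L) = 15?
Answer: -33549524/69 + 2*I*√43 ≈ -4.8623e+5 + 13.115*I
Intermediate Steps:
f = 1/69 (f = 1/(15 + 54) = 1/69 ≈ 0.014493)
K = 2*I*√43 (K = √(-172) = 2*I*√43 ≈ 13.115*I)
T = 1/69 ≈ 0.014493
N(X, P) = 1/69 + 2*I*√43 (N(X, P) = 2*I*√43 + 1/69 = 1/69 + 2*I*√43)
N(150, -300) - 1*486225 = (1/69 + 2*I*√43) - 1*486225 = (1/69 + 2*I*√43) - 486225 = -33549524/69 + 2*I*√43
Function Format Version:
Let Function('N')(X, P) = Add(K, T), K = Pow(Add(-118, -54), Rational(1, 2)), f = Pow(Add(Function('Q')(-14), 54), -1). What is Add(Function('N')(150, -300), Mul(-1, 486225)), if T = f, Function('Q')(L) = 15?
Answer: Add(Rational(-33549524, 69), Mul(2, I, Pow(43, Rational(1, 2)))) ≈ Add(-4.8623e+5, Mul(13.115, I))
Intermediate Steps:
f = Rational(1, 69) (f = Pow(Add(15, 54), -1) = Pow(69, -1) = Rational(1, 69) ≈ 0.014493)
K = Mul(2, I, Pow(43, Rational(1, 2))) (K = Pow(-172, Rational(1, 2)) = Mul(2, I, Pow(43, Rational(1, 2))) ≈ Mul(13.115, I))
T = Rational(1, 69) ≈ 0.014493
Function('N')(X, P) = Add(Rational(1, 69), Mul(2, I, Pow(43, Rational(1, 2)))) (Function('N')(X, P) = Add(Mul(2, I, Pow(43, Rational(1, 2))), Rational(1, 69)) = Add(Rational(1, 69), Mul(2, I, Pow(43, Rational(1, 2)))))
Add(Function('N')(150, -300), Mul(-1, 486225)) = Add(Add(Rational(1, 69), Mul(2, I, Pow(43, Rational(1, 2)))), Mul(-1, 486225)) = Add(Add(Rational(1, 69), Mul(2, I, Pow(43, Rational(1, 2)))), -486225) = Add(Rational(-33549524, 69), Mul(2, I, Pow(43, Rational(1, 2))))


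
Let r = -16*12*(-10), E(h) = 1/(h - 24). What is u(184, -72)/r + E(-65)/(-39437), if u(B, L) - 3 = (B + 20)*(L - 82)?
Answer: -36752088963/2246331520 ≈ -16.361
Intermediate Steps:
u(B, L) = 3 + (-82 + L)*(20 + B) (u(B, L) = 3 + (B + 20)*(L - 82) = 3 + (20 + B)*(-82 + L) = 3 + (-82 + L)*(20 + B))
E(h) = 1/(-24 + h)
r = 1920 (r = -192*(-10) = 1920)
u(184, -72)/r + E(-65)/(-39437) = (-1637 - 82*184 + 20*(-72) + 184*(-72))/1920 + 1/(-24 - 65*(-39437)) = (-1637 - 15088 - 1440 - 13248)*(1/1920) - 1/39437/(-89) = -31413*1/1920 - 1/89*(-1/39437) = -10471/640 + 1/3509893 = -36752088963/2246331520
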